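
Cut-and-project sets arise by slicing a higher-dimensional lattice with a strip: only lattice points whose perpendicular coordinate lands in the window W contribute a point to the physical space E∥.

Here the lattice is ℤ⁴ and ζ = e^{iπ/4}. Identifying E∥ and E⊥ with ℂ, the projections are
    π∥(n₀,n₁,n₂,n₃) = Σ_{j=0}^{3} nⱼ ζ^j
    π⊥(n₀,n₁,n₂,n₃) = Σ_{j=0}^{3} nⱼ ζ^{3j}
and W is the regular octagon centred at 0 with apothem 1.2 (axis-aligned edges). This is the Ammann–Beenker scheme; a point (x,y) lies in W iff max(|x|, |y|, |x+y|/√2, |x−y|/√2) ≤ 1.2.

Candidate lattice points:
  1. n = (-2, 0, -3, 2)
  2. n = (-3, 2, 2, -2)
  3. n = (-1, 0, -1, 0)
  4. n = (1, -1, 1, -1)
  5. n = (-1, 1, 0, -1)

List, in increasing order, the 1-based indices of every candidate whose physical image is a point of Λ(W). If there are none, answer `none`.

none

With ζ = e^{iπ/4} the internal vectors are ζ^0,ζ^3,ζ^6,ζ^9.
candidate 1: n = (-2, 0, -3, 2) → π⊥ ≈ (-0.585786, +4.414214); max(|x|,|y|,|x±y|/√2) = 4.414214 > 1.2 ⇒ ∉ W
candidate 2: n = (-3, 2, 2, -2) → π⊥ ≈ (-5.828427, -2.000000); max(|x|,|y|,|x±y|/√2) = 5.828427 > 1.2 ⇒ ∉ W
candidate 3: n = (-1, 0, -1, 0) → π⊥ ≈ (-1.000000, +1.000000); max(|x|,|y|,|x±y|/√2) = 1.414214 > 1.2 ⇒ ∉ W
candidate 4: n = (1, -1, 1, -1) → π⊥ ≈ (+1.000000, -2.414214); max(|x|,|y|,|x±y|/√2) = 2.414214 > 1.2 ⇒ ∉ W
candidate 5: n = (-1, 1, 0, -1) → π⊥ ≈ (-2.414214, +0.000000); max(|x|,|y|,|x±y|/√2) = 2.414214 > 1.2 ⇒ ∉ W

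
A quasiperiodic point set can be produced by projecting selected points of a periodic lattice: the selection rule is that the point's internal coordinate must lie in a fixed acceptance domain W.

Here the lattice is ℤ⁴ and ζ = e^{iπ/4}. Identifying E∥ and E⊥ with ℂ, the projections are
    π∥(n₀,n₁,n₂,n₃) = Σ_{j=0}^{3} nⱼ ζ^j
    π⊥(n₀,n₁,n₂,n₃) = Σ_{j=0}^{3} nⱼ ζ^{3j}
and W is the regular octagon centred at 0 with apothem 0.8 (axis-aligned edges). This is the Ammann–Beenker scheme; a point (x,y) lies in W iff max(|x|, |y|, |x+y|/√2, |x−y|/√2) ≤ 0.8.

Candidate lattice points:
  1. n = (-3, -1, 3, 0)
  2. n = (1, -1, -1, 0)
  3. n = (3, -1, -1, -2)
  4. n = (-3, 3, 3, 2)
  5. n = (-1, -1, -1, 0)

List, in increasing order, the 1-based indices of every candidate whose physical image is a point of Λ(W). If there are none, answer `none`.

5

π⊥(n) = n₀ + n₁ζ³ + n₂ζ⁶ + n₃ζ⁹ where ζ = e^{iπ/4}.
#1 (-3, -1, 3, 0): internal (-2.2929, -3.7071); octagon support 4.2426 vs apothem 0.8 → ∉ W
#2 (1, -1, -1, 0): internal (1.7071, 0.2929); octagon support 1.7071 vs apothem 0.8 → ∉ W
#3 (3, -1, -1, -2): internal (2.2929, -1.1213); octagon support 2.4142 vs apothem 0.8 → ∉ W
#4 (-3, 3, 3, 2): internal (-3.7071, 0.5355); octagon support 3.7071 vs apothem 0.8 → ∉ W
#5 (-1, -1, -1, 0): internal (-0.2929, 0.2929); octagon support 0.4142 vs apothem 0.8 → ∈ W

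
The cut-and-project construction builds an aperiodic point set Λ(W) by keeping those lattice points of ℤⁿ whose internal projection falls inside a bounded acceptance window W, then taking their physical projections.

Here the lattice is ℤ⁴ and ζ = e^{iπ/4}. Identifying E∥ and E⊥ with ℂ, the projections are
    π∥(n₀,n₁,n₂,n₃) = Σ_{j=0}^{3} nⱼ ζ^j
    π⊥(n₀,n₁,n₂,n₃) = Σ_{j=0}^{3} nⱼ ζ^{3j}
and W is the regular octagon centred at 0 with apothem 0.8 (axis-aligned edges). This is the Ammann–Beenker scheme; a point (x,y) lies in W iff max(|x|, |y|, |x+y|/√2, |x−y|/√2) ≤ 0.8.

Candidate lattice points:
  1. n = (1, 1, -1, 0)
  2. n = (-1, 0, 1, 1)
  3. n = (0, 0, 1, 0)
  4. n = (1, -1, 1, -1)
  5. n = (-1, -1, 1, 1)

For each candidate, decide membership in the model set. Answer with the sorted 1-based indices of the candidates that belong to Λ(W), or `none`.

With ζ = e^{iπ/4} the internal vectors are ζ^0,ζ^3,ζ^6,ζ^9.
#1 (1, 1, -1, 0): internal (0.29289, 1.70711); octagon support 1.70711 vs apothem 0.8 → ∉ W
#2 (-1, 0, 1, 1): internal (-0.29289, -0.29289); octagon support 0.41421 vs apothem 0.8 → ∈ W
#3 (0, 0, 1, 0): internal (0.00000, -1.00000); octagon support 1.00000 vs apothem 0.8 → ∉ W
#4 (1, -1, 1, -1): internal (1.00000, -2.41421); octagon support 2.41421 vs apothem 0.8 → ∉ W
#5 (-1, -1, 1, 1): internal (0.41421, -1.00000); octagon support 1.00000 vs apothem 0.8 → ∉ W

2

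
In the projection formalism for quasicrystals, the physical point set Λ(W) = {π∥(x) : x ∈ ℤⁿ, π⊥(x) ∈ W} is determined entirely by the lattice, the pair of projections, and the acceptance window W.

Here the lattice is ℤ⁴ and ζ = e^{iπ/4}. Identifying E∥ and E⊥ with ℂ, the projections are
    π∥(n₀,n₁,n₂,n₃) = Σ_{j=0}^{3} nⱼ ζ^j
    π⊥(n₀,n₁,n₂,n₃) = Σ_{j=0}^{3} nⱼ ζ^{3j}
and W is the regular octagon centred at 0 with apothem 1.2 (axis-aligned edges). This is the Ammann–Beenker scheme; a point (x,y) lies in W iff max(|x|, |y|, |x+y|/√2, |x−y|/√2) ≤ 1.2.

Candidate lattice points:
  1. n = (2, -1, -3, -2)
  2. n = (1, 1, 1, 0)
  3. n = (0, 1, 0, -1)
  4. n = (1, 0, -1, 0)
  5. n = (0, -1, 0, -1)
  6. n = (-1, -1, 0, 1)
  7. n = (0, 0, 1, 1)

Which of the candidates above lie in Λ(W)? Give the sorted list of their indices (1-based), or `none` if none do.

2, 6, 7

With ζ = e^{iπ/4} the internal vectors are ζ^0,ζ^3,ζ^6,ζ^9.
#1 (2, -1, -3, -2): internal (1.292893, 0.878680); octagon support 1.535534 vs apothem 1.2 → ∉ W
#2 (1, 1, 1, 0): internal (0.292893, -0.292893); octagon support 0.414214 vs apothem 1.2 → ∈ W
#3 (0, 1, 0, -1): internal (-1.414214, 0.000000); octagon support 1.414214 vs apothem 1.2 → ∉ W
#4 (1, 0, -1, 0): internal (1.000000, 1.000000); octagon support 1.414214 vs apothem 1.2 → ∉ W
#5 (0, -1, 0, -1): internal (0.000000, -1.414214); octagon support 1.414214 vs apothem 1.2 → ∉ W
#6 (-1, -1, 0, 1): internal (0.414214, 0.000000); octagon support 0.414214 vs apothem 1.2 → ∈ W
#7 (0, 0, 1, 1): internal (0.707107, -0.292893); octagon support 0.707107 vs apothem 1.2 → ∈ W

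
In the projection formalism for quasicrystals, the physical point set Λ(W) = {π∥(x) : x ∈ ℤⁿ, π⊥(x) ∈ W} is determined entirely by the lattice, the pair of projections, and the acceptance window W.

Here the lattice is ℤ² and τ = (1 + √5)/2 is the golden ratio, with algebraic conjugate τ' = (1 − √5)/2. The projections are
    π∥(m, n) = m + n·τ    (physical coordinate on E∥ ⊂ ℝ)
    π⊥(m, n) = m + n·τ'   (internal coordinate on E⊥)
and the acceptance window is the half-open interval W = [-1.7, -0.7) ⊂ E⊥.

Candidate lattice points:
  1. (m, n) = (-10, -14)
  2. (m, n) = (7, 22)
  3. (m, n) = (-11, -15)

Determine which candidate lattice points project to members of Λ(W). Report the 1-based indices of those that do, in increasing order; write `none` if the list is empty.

Compute τ' = (1−√5)/2 = -0.6180, so π⊥(m,n) = m -0.6180·n.
candidate 1: (m,n)=(-10,-14) → π∥ = -10-14·τ ≈ -32.6525, π⊥ = -10-14·τ' ≈ -1.3475 ∈ [-1.7, -0.7) ⇒ IN Λ
candidate 2: (m,n)=(7,22) → π∥ = 7+22·τ ≈ 42.5967, π⊥ = 7+22·τ' ≈ -6.5967 ∉ [-1.7, -0.7) ⇒ out
candidate 3: (m,n)=(-11,-15) → π∥ = -11-15·τ ≈ -35.2705, π⊥ = -11-15·τ' ≈ -1.7295 ∉ [-1.7, -0.7) ⇒ out

1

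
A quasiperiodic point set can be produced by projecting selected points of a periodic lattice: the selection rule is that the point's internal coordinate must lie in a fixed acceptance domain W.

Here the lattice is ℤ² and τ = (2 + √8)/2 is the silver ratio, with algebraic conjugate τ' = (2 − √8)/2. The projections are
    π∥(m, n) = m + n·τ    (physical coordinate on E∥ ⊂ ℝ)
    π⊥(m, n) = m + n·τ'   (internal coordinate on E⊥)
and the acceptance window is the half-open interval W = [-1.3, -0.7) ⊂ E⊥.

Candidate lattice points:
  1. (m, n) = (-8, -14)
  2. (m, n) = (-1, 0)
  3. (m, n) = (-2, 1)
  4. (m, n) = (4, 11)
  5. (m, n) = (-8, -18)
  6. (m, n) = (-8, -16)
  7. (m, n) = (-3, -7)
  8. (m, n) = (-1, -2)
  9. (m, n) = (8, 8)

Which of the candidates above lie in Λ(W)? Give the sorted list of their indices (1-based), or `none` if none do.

2

Compute τ' = (2−√8)/2 = -0.4142, so π⊥(m,n) = m -0.4142·n.
#1 (-8,-14): internal coord -8 + (-14)·τ' = -2.2010; -2.2010 ∉ [-1.3, -0.7) → out
#2 (-1,0): internal coord -1 + (0)·τ' = -1.0000; -1.0000 ∈ [-1.3, -0.7) → IN Λ
#3 (-2,1): internal coord -2 + (1)·τ' = -2.4142; -2.4142 ∉ [-1.3, -0.7) → out
#4 (4,11): internal coord 4 + (11)·τ' = -0.5563; -0.5563 ∉ [-1.3, -0.7) → out
#5 (-8,-18): internal coord -8 + (-18)·τ' = -0.5442; -0.5442 ∉ [-1.3, -0.7) → out
#6 (-8,-16): internal coord -8 + (-16)·τ' = -1.3726; -1.3726 ∉ [-1.3, -0.7) → out
#7 (-3,-7): internal coord -3 + (-7)·τ' = -0.1005; -0.1005 ∉ [-1.3, -0.7) → out
#8 (-1,-2): internal coord -1 + (-2)·τ' = -0.1716; -0.1716 ∉ [-1.3, -0.7) → out
#9 (8,8): internal coord 8 + (8)·τ' = +4.6863; +4.6863 ∉ [-1.3, -0.7) → out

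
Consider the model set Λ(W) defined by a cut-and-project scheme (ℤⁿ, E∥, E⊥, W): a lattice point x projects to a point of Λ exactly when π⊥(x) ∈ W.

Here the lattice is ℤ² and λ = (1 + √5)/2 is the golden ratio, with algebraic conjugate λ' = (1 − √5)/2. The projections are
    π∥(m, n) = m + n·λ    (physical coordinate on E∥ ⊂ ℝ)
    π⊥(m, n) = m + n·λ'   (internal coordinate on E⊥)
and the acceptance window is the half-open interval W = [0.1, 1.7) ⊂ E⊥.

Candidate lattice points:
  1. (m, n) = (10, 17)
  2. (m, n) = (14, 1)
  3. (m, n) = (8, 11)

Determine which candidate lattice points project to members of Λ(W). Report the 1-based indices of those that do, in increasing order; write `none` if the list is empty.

3

λ' = (1−√5)/2 ≈ -0.61803.
#1 (10,17): internal coord 10 + (17)·λ' = -0.50658; -0.50658 ∉ [0.1, 1.7) → out
#2 (14,1): internal coord 14 + (1)·λ' = +13.38197; +13.38197 ∉ [0.1, 1.7) → out
#3 (8,11): internal coord 8 + (11)·λ' = +1.20163; +1.20163 ∈ [0.1, 1.7) → IN Λ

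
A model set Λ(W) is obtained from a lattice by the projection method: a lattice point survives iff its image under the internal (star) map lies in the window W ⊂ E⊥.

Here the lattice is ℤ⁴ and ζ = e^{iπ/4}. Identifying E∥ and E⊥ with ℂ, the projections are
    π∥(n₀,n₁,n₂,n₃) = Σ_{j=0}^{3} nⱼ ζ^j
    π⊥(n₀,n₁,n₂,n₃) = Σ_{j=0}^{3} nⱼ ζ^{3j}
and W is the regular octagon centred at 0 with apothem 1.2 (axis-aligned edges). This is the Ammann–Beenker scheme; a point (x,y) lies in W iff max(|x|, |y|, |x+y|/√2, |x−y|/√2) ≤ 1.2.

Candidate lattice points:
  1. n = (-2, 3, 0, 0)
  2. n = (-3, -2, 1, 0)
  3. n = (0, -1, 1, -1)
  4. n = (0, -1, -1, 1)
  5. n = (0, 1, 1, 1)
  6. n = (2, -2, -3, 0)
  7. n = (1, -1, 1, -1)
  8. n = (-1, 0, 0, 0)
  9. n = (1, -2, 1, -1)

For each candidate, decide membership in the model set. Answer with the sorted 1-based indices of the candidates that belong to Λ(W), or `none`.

5, 8

With ζ = e^{iπ/4} the internal vectors are ζ^0,ζ^3,ζ^6,ζ^9.
#1 (-2, 3, 0, 0): internal (-4.121320, 2.121320); octagon support 4.414214 vs apothem 1.2 → ∉ W
#2 (-3, -2, 1, 0): internal (-1.585786, -2.414214); octagon support 2.828427 vs apothem 1.2 → ∉ W
#3 (0, -1, 1, -1): internal (0.000000, -2.414214); octagon support 2.414214 vs apothem 1.2 → ∉ W
#4 (0, -1, -1, 1): internal (1.414214, 1.000000); octagon support 1.707107 vs apothem 1.2 → ∉ W
#5 (0, 1, 1, 1): internal (0.000000, 0.414214); octagon support 0.414214 vs apothem 1.2 → ∈ W
#6 (2, -2, -3, 0): internal (3.414214, 1.585786); octagon support 3.535534 vs apothem 1.2 → ∉ W
#7 (1, -1, 1, -1): internal (1.000000, -2.414214); octagon support 2.414214 vs apothem 1.2 → ∉ W
#8 (-1, 0, 0, 0): internal (-1.000000, 0.000000); octagon support 1.000000 vs apothem 1.2 → ∈ W
#9 (1, -2, 1, -1): internal (1.707107, -3.121320); octagon support 3.414214 vs apothem 1.2 → ∉ W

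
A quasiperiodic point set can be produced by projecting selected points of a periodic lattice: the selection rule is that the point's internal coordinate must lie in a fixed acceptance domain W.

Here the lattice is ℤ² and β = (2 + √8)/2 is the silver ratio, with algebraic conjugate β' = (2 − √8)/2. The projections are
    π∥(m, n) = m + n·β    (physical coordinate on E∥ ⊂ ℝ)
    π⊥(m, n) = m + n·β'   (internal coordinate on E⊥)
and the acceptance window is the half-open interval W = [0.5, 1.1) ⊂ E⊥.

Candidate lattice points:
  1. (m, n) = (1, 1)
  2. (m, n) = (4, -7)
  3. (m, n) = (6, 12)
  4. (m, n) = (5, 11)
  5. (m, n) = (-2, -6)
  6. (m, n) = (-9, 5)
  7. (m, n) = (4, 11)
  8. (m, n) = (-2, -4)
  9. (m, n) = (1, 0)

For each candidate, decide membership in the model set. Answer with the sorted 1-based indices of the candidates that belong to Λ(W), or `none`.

Compute β' = (2−√8)/2 = -0.4142, so π⊥(m,n) = m -0.4142·n.
#1 (1,1): internal coord 1 + (1)·β' = +0.5858; +0.5858 ∈ [0.5, 1.1) → IN Λ
#2 (4,-7): internal coord 4 + (-7)·β' = +6.8995; +6.8995 ∉ [0.5, 1.1) → out
#3 (6,12): internal coord 6 + (12)·β' = +1.0294; +1.0294 ∈ [0.5, 1.1) → IN Λ
#4 (5,11): internal coord 5 + (11)·β' = +0.4437; +0.4437 ∉ [0.5, 1.1) → out
#5 (-2,-6): internal coord -2 + (-6)·β' = +0.4853; +0.4853 ∉ [0.5, 1.1) → out
#6 (-9,5): internal coord -9 + (5)·β' = -11.0711; -11.0711 ∉ [0.5, 1.1) → out
#7 (4,11): internal coord 4 + (11)·β' = -0.5563; -0.5563 ∉ [0.5, 1.1) → out
#8 (-2,-4): internal coord -2 + (-4)·β' = -0.3431; -0.3431 ∉ [0.5, 1.1) → out
#9 (1,0): internal coord 1 + (0)·β' = +1.0000; +1.0000 ∈ [0.5, 1.1) → IN Λ

1, 3, 9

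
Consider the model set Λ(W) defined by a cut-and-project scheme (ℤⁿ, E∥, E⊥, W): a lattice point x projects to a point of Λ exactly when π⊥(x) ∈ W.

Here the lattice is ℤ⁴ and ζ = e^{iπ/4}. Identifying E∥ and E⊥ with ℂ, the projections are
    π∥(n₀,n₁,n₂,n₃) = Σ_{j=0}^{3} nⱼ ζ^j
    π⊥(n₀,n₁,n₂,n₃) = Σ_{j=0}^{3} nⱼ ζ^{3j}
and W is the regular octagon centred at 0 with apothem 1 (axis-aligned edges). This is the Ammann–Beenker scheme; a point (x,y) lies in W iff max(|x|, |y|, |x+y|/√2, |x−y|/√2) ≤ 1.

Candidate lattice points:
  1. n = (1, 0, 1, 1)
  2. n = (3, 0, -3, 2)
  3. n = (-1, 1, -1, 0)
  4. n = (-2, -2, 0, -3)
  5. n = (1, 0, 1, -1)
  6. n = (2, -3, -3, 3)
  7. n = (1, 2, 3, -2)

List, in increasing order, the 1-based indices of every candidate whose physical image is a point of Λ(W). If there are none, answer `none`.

none

Internal map: ζ^{3j} for j=0..3 gives (1,0), (−√2/2,√2/2), (0,−1), (√2/2,√2/2).
candidate 1: n = (1, 0, 1, 1) → π⊥ ≈ (+1.70711, -0.29289); max(|x|,|y|,|x±y|/√2) = 1.70711 > 1 ⇒ ∉ W
candidate 2: n = (3, 0, -3, 2) → π⊥ ≈ (+4.41421, +4.41421); max(|x|,|y|,|x±y|/√2) = 6.24264 > 1 ⇒ ∉ W
candidate 3: n = (-1, 1, -1, 0) → π⊥ ≈ (-1.70711, +1.70711); max(|x|,|y|,|x±y|/√2) = 2.41421 > 1 ⇒ ∉ W
candidate 4: n = (-2, -2, 0, -3) → π⊥ ≈ (-2.70711, -3.53553); max(|x|,|y|,|x±y|/√2) = 4.41421 > 1 ⇒ ∉ W
candidate 5: n = (1, 0, 1, -1) → π⊥ ≈ (+0.29289, -1.70711); max(|x|,|y|,|x±y|/√2) = 1.70711 > 1 ⇒ ∉ W
candidate 6: n = (2, -3, -3, 3) → π⊥ ≈ (+6.24264, +3.00000); max(|x|,|y|,|x±y|/√2) = 6.53553 > 1 ⇒ ∉ W
candidate 7: n = (1, 2, 3, -2) → π⊥ ≈ (-1.82843, -3.00000); max(|x|,|y|,|x±y|/√2) = 3.41421 > 1 ⇒ ∉ W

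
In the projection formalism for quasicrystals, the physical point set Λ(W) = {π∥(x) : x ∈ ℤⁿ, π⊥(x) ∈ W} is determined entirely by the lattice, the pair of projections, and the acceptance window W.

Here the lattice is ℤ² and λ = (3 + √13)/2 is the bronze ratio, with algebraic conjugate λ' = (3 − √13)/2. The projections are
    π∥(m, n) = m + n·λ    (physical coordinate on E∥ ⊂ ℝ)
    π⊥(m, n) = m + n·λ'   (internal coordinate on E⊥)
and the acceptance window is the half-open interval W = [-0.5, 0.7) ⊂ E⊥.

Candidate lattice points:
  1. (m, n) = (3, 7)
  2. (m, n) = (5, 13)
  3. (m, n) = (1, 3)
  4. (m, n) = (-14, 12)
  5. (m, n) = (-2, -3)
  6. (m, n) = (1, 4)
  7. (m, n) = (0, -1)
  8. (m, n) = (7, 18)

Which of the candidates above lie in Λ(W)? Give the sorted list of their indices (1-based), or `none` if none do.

3, 6, 7

λ' = (3−√13)/2 ≈ -0.3028.
[1] lift (3,7): star map gives 0.8806; window check -0.5 ≤ 0.8806 < 0.7 is false → out
[2] lift (5,13): star map gives 1.0639; window check -0.5 ≤ 1.0639 < 0.7 is false → out
[3] lift (1,3): star map gives 0.0917; window check -0.5 ≤ 0.0917 < 0.7 is true → IN Λ
[4] lift (-14,12): star map gives -17.6333; window check -0.5 ≤ -17.6333 < 0.7 is false → out
[5] lift (-2,-3): star map gives -1.0917; window check -0.5 ≤ -1.0917 < 0.7 is false → out
[6] lift (1,4): star map gives -0.2111; window check -0.5 ≤ -0.2111 < 0.7 is true → IN Λ
[7] lift (0,-1): star map gives 0.3028; window check -0.5 ≤ 0.3028 < 0.7 is true → IN Λ
[8] lift (7,18): star map gives 1.5500; window check -0.5 ≤ 1.5500 < 0.7 is false → out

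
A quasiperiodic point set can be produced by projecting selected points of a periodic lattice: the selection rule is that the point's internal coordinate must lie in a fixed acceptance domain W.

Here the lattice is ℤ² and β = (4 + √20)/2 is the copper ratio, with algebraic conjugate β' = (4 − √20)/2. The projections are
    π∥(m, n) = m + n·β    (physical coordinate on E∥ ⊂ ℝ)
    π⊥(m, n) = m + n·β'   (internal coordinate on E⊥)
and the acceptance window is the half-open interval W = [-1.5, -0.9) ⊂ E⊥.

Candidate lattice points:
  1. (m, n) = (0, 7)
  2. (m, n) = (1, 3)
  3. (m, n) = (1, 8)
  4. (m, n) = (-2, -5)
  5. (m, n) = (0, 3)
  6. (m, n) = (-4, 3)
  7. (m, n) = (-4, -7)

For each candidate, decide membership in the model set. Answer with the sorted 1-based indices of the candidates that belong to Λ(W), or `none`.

none

β' = (4−√20)/2 ≈ -0.23607.
#1 (0,7): internal coord 0 + (7)·β' = -1.65248; -1.65248 ∉ [-1.5, -0.9) → out
#2 (1,3): internal coord 1 + (3)·β' = +0.29180; +0.29180 ∉ [-1.5, -0.9) → out
#3 (1,8): internal coord 1 + (8)·β' = -0.88854; -0.88854 ∉ [-1.5, -0.9) → out
#4 (-2,-5): internal coord -2 + (-5)·β' = -0.81966; -0.81966 ∉ [-1.5, -0.9) → out
#5 (0,3): internal coord 0 + (3)·β' = -0.70820; -0.70820 ∉ [-1.5, -0.9) → out
#6 (-4,3): internal coord -4 + (3)·β' = -4.70820; -4.70820 ∉ [-1.5, -0.9) → out
#7 (-4,-7): internal coord -4 + (-7)·β' = -2.34752; -2.34752 ∉ [-1.5, -0.9) → out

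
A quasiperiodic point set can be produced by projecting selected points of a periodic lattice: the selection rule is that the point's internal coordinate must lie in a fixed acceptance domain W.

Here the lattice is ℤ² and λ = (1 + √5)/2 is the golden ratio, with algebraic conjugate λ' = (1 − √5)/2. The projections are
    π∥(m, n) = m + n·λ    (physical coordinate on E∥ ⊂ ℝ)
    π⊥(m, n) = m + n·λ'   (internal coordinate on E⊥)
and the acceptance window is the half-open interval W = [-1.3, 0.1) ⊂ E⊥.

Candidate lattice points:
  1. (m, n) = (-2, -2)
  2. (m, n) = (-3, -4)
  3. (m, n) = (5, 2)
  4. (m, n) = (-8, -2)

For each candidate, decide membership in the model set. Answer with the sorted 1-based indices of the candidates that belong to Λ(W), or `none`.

λ' = (1−√5)/2 ≈ -0.61803.
[1] lift (-2,-2): star map gives -0.76393; window check -1.3 ≤ -0.76393 < 0.1 is true → IN Λ
[2] lift (-3,-4): star map gives -0.52786; window check -1.3 ≤ -0.52786 < 0.1 is true → IN Λ
[3] lift (5,2): star map gives 3.76393; window check -1.3 ≤ 3.76393 < 0.1 is false → out
[4] lift (-8,-2): star map gives -6.76393; window check -1.3 ≤ -6.76393 < 0.1 is false → out

1, 2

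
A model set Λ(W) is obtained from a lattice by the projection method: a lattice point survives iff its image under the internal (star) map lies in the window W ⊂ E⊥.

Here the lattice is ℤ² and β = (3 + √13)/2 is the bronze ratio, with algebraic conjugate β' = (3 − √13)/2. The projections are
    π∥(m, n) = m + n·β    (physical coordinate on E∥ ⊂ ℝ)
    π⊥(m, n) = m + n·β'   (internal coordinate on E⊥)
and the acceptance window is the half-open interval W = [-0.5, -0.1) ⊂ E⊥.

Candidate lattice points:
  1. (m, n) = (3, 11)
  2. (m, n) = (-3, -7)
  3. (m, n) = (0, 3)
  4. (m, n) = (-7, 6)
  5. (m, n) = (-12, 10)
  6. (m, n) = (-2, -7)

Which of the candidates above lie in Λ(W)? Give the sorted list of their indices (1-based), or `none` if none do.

1

Compute β' = (3−√13)/2 = -0.302776, so π⊥(m,n) = m -0.302776·n.
[1] lift (3,11): star map gives -0.330532; window check -0.5 ≤ -0.330532 < -0.1 is true → IN Λ
[2] lift (-3,-7): star map gives -0.880571; window check -0.5 ≤ -0.880571 < -0.1 is false → out
[3] lift (0,3): star map gives -0.908327; window check -0.5 ≤ -0.908327 < -0.1 is false → out
[4] lift (-7,6): star map gives -8.816654; window check -0.5 ≤ -8.816654 < -0.1 is false → out
[5] lift (-12,10): star map gives -15.027756; window check -0.5 ≤ -15.027756 < -0.1 is false → out
[6] lift (-2,-7): star map gives 0.119429; window check -0.5 ≤ 0.119429 < -0.1 is false → out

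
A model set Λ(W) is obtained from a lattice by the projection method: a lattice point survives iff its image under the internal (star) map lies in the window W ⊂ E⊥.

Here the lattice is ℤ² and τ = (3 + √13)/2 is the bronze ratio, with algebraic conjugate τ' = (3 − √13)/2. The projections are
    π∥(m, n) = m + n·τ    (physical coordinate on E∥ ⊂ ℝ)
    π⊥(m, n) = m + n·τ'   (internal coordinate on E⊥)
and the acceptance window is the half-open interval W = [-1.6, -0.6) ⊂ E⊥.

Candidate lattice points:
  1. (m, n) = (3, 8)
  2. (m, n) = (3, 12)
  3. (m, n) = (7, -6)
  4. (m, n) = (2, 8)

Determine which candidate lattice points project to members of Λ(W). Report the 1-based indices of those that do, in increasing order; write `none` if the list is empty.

Compute τ' = (3−√13)/2 = -0.30278, so π⊥(m,n) = m -0.30278·n.
[1] lift (3,8): star map gives 0.57779; window check -1.6 ≤ 0.57779 < -0.6 is false → out
[2] lift (3,12): star map gives -0.63331; window check -1.6 ≤ -0.63331 < -0.6 is true → IN Λ
[3] lift (7,-6): star map gives 8.81665; window check -1.6 ≤ 8.81665 < -0.6 is false → out
[4] lift (2,8): star map gives -0.42221; window check -1.6 ≤ -0.42221 < -0.6 is false → out

2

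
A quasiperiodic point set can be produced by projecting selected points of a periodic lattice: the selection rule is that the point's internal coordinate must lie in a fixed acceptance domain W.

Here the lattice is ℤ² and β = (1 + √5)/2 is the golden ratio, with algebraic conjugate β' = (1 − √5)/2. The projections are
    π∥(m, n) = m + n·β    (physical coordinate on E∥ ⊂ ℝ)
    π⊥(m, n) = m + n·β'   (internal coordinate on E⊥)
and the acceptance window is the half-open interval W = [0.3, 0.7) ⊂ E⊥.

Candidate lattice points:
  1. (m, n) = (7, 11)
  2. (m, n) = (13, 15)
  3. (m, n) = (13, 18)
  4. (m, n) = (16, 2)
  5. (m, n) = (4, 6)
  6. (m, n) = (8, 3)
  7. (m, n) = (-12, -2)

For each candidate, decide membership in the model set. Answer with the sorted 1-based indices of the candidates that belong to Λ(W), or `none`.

none

β' = (1−√5)/2 ≈ -0.6180.
#1 (7,11): internal coord 7 + (11)·β' = +0.2016; +0.2016 ∉ [0.3, 0.7) → out
#2 (13,15): internal coord 13 + (15)·β' = +3.7295; +3.7295 ∉ [0.3, 0.7) → out
#3 (13,18): internal coord 13 + (18)·β' = +1.8754; +1.8754 ∉ [0.3, 0.7) → out
#4 (16,2): internal coord 16 + (2)·β' = +14.7639; +14.7639 ∉ [0.3, 0.7) → out
#5 (4,6): internal coord 4 + (6)·β' = +0.2918; +0.2918 ∉ [0.3, 0.7) → out
#6 (8,3): internal coord 8 + (3)·β' = +6.1459; +6.1459 ∉ [0.3, 0.7) → out
#7 (-12,-2): internal coord -12 + (-2)·β' = -10.7639; -10.7639 ∉ [0.3, 0.7) → out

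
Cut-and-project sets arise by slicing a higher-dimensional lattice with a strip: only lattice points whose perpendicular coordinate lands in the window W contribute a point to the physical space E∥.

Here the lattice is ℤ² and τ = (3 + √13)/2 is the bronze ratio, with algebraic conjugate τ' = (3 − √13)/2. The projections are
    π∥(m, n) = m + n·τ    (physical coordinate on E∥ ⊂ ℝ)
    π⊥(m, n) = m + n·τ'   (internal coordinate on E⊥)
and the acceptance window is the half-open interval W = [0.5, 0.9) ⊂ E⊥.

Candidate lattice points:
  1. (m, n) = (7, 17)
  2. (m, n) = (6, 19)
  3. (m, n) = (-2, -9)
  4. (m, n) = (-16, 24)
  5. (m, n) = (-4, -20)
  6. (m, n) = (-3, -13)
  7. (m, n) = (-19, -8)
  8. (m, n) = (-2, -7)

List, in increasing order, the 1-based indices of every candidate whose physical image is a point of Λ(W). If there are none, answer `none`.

Compute τ' = (3−√13)/2 = -0.30278, so π⊥(m,n) = m -0.30278·n.
candidate 1: (m,n)=(7,17) → π∥ = 7+17·τ ≈ 63.14719, π⊥ = 7+17·τ' ≈ 1.85281 ∉ [0.5, 0.9) ⇒ out
candidate 2: (m,n)=(6,19) → π∥ = 6+19·τ ≈ 68.75274, π⊥ = 6+19·τ' ≈ 0.24726 ∉ [0.5, 0.9) ⇒ out
candidate 3: (m,n)=(-2,-9) → π∥ = -2-9·τ ≈ -31.72498, π⊥ = -2-9·τ' ≈ 0.72498 ∈ [0.5, 0.9) ⇒ IN Λ
candidate 4: (m,n)=(-16,24) → π∥ = -16+24·τ ≈ 63.26662, π⊥ = -16+24·τ' ≈ -23.26662 ∉ [0.5, 0.9) ⇒ out
candidate 5: (m,n)=(-4,-20) → π∥ = -4-20·τ ≈ -70.05551, π⊥ = -4-20·τ' ≈ 2.05551 ∉ [0.5, 0.9) ⇒ out
candidate 6: (m,n)=(-3,-13) → π∥ = -3-13·τ ≈ -45.93608, π⊥ = -3-13·τ' ≈ 0.93608 ∉ [0.5, 0.9) ⇒ out
candidate 7: (m,n)=(-19,-8) → π∥ = -19-8·τ ≈ -45.42221, π⊥ = -19-8·τ' ≈ -16.57779 ∉ [0.5, 0.9) ⇒ out
candidate 8: (m,n)=(-2,-7) → π∥ = -2-7·τ ≈ -25.11943, π⊥ = -2-7·τ' ≈ 0.11943 ∉ [0.5, 0.9) ⇒ out

3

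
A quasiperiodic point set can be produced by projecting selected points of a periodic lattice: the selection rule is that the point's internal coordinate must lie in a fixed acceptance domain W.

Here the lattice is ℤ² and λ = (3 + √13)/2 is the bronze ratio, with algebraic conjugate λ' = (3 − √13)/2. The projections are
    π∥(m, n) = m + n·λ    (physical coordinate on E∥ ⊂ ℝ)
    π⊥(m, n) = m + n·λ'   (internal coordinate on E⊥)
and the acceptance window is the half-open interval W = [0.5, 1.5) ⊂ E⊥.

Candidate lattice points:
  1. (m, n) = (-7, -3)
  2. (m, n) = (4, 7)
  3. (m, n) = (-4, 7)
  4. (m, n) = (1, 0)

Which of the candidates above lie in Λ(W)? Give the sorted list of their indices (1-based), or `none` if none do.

Compute λ' = (3−√13)/2 = -0.3028, so π⊥(m,n) = m -0.3028·n.
candidate 1: (m,n)=(-7,-3) → π∥ = -7-3·λ ≈ -16.9083, π⊥ = -7-3·λ' ≈ -6.0917 ∉ [0.5, 1.5) ⇒ out
candidate 2: (m,n)=(4,7) → π∥ = 4+7·λ ≈ 27.1194, π⊥ = 4+7·λ' ≈ 1.8806 ∉ [0.5, 1.5) ⇒ out
candidate 3: (m,n)=(-4,7) → π∥ = -4+7·λ ≈ 19.1194, π⊥ = -4+7·λ' ≈ -6.1194 ∉ [0.5, 1.5) ⇒ out
candidate 4: (m,n)=(1,0) → π∥ = 1+0·λ ≈ 1.0000, π⊥ = 1+0·λ' ≈ 1.0000 ∈ [0.5, 1.5) ⇒ IN Λ

4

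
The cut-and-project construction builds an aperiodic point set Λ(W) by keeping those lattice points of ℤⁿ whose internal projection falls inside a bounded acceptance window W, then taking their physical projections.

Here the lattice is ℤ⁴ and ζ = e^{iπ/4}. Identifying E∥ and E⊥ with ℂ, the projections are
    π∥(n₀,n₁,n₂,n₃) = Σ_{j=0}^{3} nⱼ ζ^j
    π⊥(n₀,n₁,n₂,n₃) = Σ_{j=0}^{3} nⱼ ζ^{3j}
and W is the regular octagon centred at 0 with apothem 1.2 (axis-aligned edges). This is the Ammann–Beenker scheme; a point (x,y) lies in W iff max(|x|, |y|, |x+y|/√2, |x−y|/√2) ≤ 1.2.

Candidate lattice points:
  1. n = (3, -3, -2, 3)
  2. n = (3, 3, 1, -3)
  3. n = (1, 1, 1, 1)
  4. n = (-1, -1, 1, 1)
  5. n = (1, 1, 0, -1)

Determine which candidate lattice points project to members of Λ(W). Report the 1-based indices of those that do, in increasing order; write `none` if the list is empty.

3, 4, 5

Internal map: ζ^{3j} for j=0..3 gives (1,0), (−√2/2,√2/2), (0,−1), (√2/2,√2/2).
candidate 1: n = (3, -3, -2, 3) → π⊥ ≈ (+7.24264, +2.00000); max(|x|,|y|,|x±y|/√2) = 7.24264 > 1.2 ⇒ ∉ W
candidate 2: n = (3, 3, 1, -3) → π⊥ ≈ (-1.24264, -1.00000); max(|x|,|y|,|x±y|/√2) = 1.58579 > 1.2 ⇒ ∉ W
candidate 3: n = (1, 1, 1, 1) → π⊥ ≈ (+1.00000, +0.41421); max(|x|,|y|,|x±y|/√2) = 1.00000 ≤ 1.2 ⇒ ∈ W
candidate 4: n = (-1, -1, 1, 1) → π⊥ ≈ (+0.41421, -1.00000); max(|x|,|y|,|x±y|/√2) = 1.00000 ≤ 1.2 ⇒ ∈ W
candidate 5: n = (1, 1, 0, -1) → π⊥ ≈ (-0.41421, +0.00000); max(|x|,|y|,|x±y|/√2) = 0.41421 ≤ 1.2 ⇒ ∈ W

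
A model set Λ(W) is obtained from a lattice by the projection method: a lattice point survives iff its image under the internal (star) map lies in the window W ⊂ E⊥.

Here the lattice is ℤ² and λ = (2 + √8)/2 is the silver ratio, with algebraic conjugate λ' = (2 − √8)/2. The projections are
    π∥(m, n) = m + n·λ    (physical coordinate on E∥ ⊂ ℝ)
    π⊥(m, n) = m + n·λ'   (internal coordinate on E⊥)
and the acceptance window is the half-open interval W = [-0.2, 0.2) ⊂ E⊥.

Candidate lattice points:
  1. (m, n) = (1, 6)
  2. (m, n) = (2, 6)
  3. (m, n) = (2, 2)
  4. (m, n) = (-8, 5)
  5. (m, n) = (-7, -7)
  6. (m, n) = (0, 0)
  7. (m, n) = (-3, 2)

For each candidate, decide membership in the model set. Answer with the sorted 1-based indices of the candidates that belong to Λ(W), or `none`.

λ' = (2−√8)/2 ≈ -0.41421.
#1 (1,6): internal coord 1 + (6)·λ' = -1.48528; -1.48528 ∉ [-0.2, 0.2) → out
#2 (2,6): internal coord 2 + (6)·λ' = -0.48528; -0.48528 ∉ [-0.2, 0.2) → out
#3 (2,2): internal coord 2 + (2)·λ' = +1.17157; +1.17157 ∉ [-0.2, 0.2) → out
#4 (-8,5): internal coord -8 + (5)·λ' = -10.07107; -10.07107 ∉ [-0.2, 0.2) → out
#5 (-7,-7): internal coord -7 + (-7)·λ' = -4.10051; -4.10051 ∉ [-0.2, 0.2) → out
#6 (0,0): internal coord 0 + (0)·λ' = +0.00000; +0.00000 ∈ [-0.2, 0.2) → IN Λ
#7 (-3,2): internal coord -3 + (2)·λ' = -3.82843; -3.82843 ∉ [-0.2, 0.2) → out

6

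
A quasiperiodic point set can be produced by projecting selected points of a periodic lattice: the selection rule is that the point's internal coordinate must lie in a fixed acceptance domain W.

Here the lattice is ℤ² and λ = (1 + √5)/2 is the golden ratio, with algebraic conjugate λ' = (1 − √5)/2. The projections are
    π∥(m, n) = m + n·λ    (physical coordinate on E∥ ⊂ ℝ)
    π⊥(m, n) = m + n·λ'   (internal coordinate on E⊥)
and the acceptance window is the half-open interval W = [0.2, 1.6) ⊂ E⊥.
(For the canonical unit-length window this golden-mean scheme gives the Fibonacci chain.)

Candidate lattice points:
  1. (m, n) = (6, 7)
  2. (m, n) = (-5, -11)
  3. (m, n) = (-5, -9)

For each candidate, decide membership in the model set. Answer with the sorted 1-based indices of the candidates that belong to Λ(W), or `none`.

Numerically λ ≈ 1.61803 and λ' = −1/λ ≈ -0.61803.
candidate 1: (m,n)=(6,7) → π∥ = 6+7·λ ≈ 17.32624, π⊥ = 6+7·λ' ≈ 1.67376 ∉ [0.2, 1.6) ⇒ out
candidate 2: (m,n)=(-5,-11) → π∥ = -5-11·λ ≈ -22.79837, π⊥ = -5-11·λ' ≈ 1.79837 ∉ [0.2, 1.6) ⇒ out
candidate 3: (m,n)=(-5,-9) → π∥ = -5-9·λ ≈ -19.56231, π⊥ = -5-9·λ' ≈ 0.56231 ∈ [0.2, 1.6) ⇒ IN Λ

3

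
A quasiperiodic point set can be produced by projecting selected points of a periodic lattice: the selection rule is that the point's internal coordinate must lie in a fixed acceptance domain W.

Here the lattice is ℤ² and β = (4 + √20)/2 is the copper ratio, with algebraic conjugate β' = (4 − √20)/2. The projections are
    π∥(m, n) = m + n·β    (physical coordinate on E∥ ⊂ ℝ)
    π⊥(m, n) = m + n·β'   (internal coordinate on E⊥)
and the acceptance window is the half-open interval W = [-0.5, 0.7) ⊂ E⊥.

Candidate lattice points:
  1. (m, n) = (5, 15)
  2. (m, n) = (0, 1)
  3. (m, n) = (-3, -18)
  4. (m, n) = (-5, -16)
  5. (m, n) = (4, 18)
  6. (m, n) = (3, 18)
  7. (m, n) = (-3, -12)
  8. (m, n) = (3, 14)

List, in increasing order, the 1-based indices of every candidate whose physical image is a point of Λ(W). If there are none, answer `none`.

Compute β' = (4−√20)/2 = -0.23607, so π⊥(m,n) = m -0.23607·n.
candidate 1: (m,n)=(5,15) → π∥ = 5+15·β ≈ 68.54102, π⊥ = 5+15·β' ≈ 1.45898 ∉ [-0.5, 0.7) ⇒ out
candidate 2: (m,n)=(0,1) → π∥ = 0+1·β ≈ 4.23607, π⊥ = 0+1·β' ≈ -0.23607 ∈ [-0.5, 0.7) ⇒ IN Λ
candidate 3: (m,n)=(-3,-18) → π∥ = -3-18·β ≈ -79.24922, π⊥ = -3-18·β' ≈ 1.24922 ∉ [-0.5, 0.7) ⇒ out
candidate 4: (m,n)=(-5,-16) → π∥ = -5-16·β ≈ -72.77709, π⊥ = -5-16·β' ≈ -1.22291 ∉ [-0.5, 0.7) ⇒ out
candidate 5: (m,n)=(4,18) → π∥ = 4+18·β ≈ 80.24922, π⊥ = 4+18·β' ≈ -0.24922 ∈ [-0.5, 0.7) ⇒ IN Λ
candidate 6: (m,n)=(3,18) → π∥ = 3+18·β ≈ 79.24922, π⊥ = 3+18·β' ≈ -1.24922 ∉ [-0.5, 0.7) ⇒ out
candidate 7: (m,n)=(-3,-12) → π∥ = -3-12·β ≈ -53.83282, π⊥ = -3-12·β' ≈ -0.16718 ∈ [-0.5, 0.7) ⇒ IN Λ
candidate 8: (m,n)=(3,14) → π∥ = 3+14·β ≈ 62.30495, π⊥ = 3+14·β' ≈ -0.30495 ∈ [-0.5, 0.7) ⇒ IN Λ

2, 5, 7, 8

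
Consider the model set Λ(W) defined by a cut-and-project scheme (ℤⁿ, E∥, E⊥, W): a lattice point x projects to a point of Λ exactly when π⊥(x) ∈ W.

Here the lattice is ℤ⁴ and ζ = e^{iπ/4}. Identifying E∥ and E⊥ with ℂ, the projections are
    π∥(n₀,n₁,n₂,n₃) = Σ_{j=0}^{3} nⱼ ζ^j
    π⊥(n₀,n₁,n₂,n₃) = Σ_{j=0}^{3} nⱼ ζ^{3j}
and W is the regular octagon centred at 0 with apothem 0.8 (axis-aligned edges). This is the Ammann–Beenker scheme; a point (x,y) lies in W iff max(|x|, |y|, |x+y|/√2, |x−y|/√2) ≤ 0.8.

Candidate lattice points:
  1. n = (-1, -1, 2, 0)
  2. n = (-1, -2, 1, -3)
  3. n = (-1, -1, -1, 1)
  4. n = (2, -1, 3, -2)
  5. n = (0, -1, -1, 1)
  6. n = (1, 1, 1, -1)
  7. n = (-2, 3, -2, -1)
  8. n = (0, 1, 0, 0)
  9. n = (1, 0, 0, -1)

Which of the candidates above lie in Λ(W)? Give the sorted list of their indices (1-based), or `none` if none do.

π⊥(n) = n₀ + n₁ζ³ + n₂ζ⁶ + n₃ζ⁹ where ζ = e^{iπ/4}.
candidate 1: n = (-1, -1, 2, 0) → π⊥ ≈ (-0.29289, -2.70711); max(|x|,|y|,|x±y|/√2) = 2.70711 > 0.8 ⇒ ∉ W
candidate 2: n = (-1, -2, 1, -3) → π⊥ ≈ (-1.70711, -4.53553); max(|x|,|y|,|x±y|/√2) = 4.53553 > 0.8 ⇒ ∉ W
candidate 3: n = (-1, -1, -1, 1) → π⊥ ≈ (+0.41421, +1.00000); max(|x|,|y|,|x±y|/√2) = 1.00000 > 0.8 ⇒ ∉ W
candidate 4: n = (2, -1, 3, -2) → π⊥ ≈ (+1.29289, -5.12132); max(|x|,|y|,|x±y|/√2) = 5.12132 > 0.8 ⇒ ∉ W
candidate 5: n = (0, -1, -1, 1) → π⊥ ≈ (+1.41421, +1.00000); max(|x|,|y|,|x±y|/√2) = 1.70711 > 0.8 ⇒ ∉ W
candidate 6: n = (1, 1, 1, -1) → π⊥ ≈ (-0.41421, -1.00000); max(|x|,|y|,|x±y|/√2) = 1.00000 > 0.8 ⇒ ∉ W
candidate 7: n = (-2, 3, -2, -1) → π⊥ ≈ (-4.82843, +3.41421); max(|x|,|y|,|x±y|/√2) = 5.82843 > 0.8 ⇒ ∉ W
candidate 8: n = (0, 1, 0, 0) → π⊥ ≈ (-0.70711, +0.70711); max(|x|,|y|,|x±y|/√2) = 1.00000 > 0.8 ⇒ ∉ W
candidate 9: n = (1, 0, 0, -1) → π⊥ ≈ (+0.29289, -0.70711); max(|x|,|y|,|x±y|/√2) = 0.70711 ≤ 0.8 ⇒ ∈ W

9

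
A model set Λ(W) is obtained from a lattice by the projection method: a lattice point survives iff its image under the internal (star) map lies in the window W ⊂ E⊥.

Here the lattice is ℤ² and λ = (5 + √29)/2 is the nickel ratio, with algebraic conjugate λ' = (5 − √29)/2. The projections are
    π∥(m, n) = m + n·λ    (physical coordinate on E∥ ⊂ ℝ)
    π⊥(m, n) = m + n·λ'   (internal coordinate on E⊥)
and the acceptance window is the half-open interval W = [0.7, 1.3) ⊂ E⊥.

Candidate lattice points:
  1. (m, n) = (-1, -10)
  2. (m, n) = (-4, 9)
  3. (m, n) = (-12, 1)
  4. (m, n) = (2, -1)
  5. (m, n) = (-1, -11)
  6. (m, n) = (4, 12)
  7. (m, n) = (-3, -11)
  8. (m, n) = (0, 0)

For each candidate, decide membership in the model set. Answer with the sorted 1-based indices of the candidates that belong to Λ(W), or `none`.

Compute λ' = (5−√29)/2 = -0.1926, so π⊥(m,n) = m -0.1926·n.
candidate 1: (m,n)=(-1,-10) → π∥ = -1-10·λ ≈ -52.9258, π⊥ = -1-10·λ' ≈ 0.9258 ∈ [0.7, 1.3) ⇒ IN Λ
candidate 2: (m,n)=(-4,9) → π∥ = -4+9·λ ≈ 42.7332, π⊥ = -4+9·λ' ≈ -5.7332 ∉ [0.7, 1.3) ⇒ out
candidate 3: (m,n)=(-12,1) → π∥ = -12+1·λ ≈ -6.8074, π⊥ = -12+1·λ' ≈ -12.1926 ∉ [0.7, 1.3) ⇒ out
candidate 4: (m,n)=(2,-1) → π∥ = 2-1·λ ≈ -3.1926, π⊥ = 2-1·λ' ≈ 2.1926 ∉ [0.7, 1.3) ⇒ out
candidate 5: (m,n)=(-1,-11) → π∥ = -1-11·λ ≈ -58.1184, π⊥ = -1-11·λ' ≈ 1.1184 ∈ [0.7, 1.3) ⇒ IN Λ
candidate 6: (m,n)=(4,12) → π∥ = 4+12·λ ≈ 66.3110, π⊥ = 4+12·λ' ≈ 1.6890 ∉ [0.7, 1.3) ⇒ out
candidate 7: (m,n)=(-3,-11) → π∥ = -3-11·λ ≈ -60.1184, π⊥ = -3-11·λ' ≈ -0.8816 ∉ [0.7, 1.3) ⇒ out
candidate 8: (m,n)=(0,0) → π∥ = 0+0·λ ≈ 0.0000, π⊥ = 0+0·λ' ≈ 0.0000 ∉ [0.7, 1.3) ⇒ out

1, 5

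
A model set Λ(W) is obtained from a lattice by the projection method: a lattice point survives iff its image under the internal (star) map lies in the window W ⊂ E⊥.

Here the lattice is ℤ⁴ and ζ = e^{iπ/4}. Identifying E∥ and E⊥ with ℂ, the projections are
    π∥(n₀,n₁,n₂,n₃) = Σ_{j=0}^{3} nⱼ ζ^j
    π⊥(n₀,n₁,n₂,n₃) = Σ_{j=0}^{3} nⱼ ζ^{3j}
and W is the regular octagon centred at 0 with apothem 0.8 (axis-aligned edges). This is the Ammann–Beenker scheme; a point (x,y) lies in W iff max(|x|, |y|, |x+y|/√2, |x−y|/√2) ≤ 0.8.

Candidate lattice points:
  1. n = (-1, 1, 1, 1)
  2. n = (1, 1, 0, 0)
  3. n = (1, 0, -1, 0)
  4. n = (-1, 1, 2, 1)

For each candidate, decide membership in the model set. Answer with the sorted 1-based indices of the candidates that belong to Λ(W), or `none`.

π⊥(n) = n₀ + n₁ζ³ + n₂ζ⁶ + n₃ζ⁹ where ζ = e^{iπ/4}.
candidate 1: n = (-1, 1, 1, 1) → π⊥ ≈ (-1.0000, +0.4142); max(|x|,|y|,|x±y|/√2) = 1.0000 > 0.8 ⇒ ∉ W
candidate 2: n = (1, 1, 0, 0) → π⊥ ≈ (+0.2929, +0.7071); max(|x|,|y|,|x±y|/√2) = 0.7071 ≤ 0.8 ⇒ ∈ W
candidate 3: n = (1, 0, -1, 0) → π⊥ ≈ (+1.0000, +1.0000); max(|x|,|y|,|x±y|/√2) = 1.4142 > 0.8 ⇒ ∉ W
candidate 4: n = (-1, 1, 2, 1) → π⊥ ≈ (-1.0000, -0.5858); max(|x|,|y|,|x±y|/√2) = 1.1213 > 0.8 ⇒ ∉ W

2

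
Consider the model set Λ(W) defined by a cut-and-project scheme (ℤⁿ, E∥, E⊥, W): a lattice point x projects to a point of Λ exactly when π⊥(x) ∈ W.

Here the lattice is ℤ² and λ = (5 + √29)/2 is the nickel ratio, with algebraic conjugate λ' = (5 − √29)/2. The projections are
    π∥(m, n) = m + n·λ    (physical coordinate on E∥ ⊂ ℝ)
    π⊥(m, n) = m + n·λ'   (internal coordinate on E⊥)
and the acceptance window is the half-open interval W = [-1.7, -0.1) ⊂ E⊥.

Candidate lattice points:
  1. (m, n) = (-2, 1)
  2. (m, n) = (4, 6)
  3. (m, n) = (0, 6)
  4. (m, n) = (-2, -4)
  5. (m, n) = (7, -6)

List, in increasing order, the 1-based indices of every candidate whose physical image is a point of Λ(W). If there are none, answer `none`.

λ' = (5−√29)/2 ≈ -0.192582.
[1] lift (-2,1): star map gives -2.192582; window check -1.7 ≤ -2.192582 < -0.1 is false → out
[2] lift (4,6): star map gives 2.844506; window check -1.7 ≤ 2.844506 < -0.1 is false → out
[3] lift (0,6): star map gives -1.155494; window check -1.7 ≤ -1.155494 < -0.1 is true → IN Λ
[4] lift (-2,-4): star map gives -1.229670; window check -1.7 ≤ -1.229670 < -0.1 is true → IN Λ
[5] lift (7,-6): star map gives 8.155494; window check -1.7 ≤ 8.155494 < -0.1 is false → out

3, 4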